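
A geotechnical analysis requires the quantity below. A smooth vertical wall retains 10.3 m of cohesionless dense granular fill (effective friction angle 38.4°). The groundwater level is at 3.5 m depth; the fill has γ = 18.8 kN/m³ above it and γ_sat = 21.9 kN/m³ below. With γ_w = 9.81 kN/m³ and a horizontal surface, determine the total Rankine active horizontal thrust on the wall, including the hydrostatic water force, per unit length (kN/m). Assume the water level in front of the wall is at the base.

424 kN/m

K_a = tan²(45° − φ/2) = 0.2337.
γ' = 21.9 − 9.81 = 12.09 kN/m³. Depth below WT = 6.8 m.
σ'_h at WT = K_a γ d_w = 15.38 kPa; at base = 15.38 + K_a γ' × 6.8 = 34.59 kPa.
P₁ (0–3.5 m) = ½×15.38×3.5 = 26.91. P₂ (3.5–10.3 m) = ½(15.38+34.59)×6.8 = 169.9.
P_w = ½ γ_w h₂² = 0.5×9.81×6.8² = 226.8. Total = 26.91+169.9+226.8 = 423.6 kN/m.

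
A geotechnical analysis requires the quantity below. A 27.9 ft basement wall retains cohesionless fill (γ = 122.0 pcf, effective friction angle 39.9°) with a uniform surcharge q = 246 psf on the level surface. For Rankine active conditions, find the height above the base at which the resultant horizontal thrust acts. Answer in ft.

K_a = 0.2184.
Triangular part P₁ = ½K_aγH² = 10370 at H/3 = 9.300 ft; rectangular part P₂ = K_a q H = 1499 at H/2 = 13.95 ft.
ȳ = (P₁·9.300 + P₂·13.95)/(P₁+P₂) = 9.887 ft.

9.89 ft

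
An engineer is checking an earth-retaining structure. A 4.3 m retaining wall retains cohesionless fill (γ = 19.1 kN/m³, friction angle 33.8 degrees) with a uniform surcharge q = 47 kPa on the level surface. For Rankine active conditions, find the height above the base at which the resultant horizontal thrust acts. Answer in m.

K_a = 0.2851.
Triangular part P₁ = ½K_aγH² = 50.34 at H/3 = 1.433 m; rectangular part P₂ = K_a q H = 57.62 at H/2 = 2.150 m.
ȳ = (P₁·1.433 + P₂·2.150)/(P₁+P₂) = 1.816 m.

1.82 m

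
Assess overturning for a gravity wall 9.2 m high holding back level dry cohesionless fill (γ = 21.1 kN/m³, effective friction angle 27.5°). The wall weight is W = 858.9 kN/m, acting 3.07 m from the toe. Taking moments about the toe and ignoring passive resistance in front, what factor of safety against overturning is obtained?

K_a = tan²(45° − 27.5°/2) = 0.3682.
P_a = ½K_aγH² = 0.5×0.3682×21.1×9.2² = 328.8 kN/m, acting at H/3 = 3.067 m above the base.
Overturning moment M_o = P_a × H/3 = 328.8 × 3.067 = 1008.
Resisting moment M_r = W × 3.07 = 858.9 × 3.07 = 2637.
FS_overturning = M_r/M_o = 2637/1008 = 2.615.

2.62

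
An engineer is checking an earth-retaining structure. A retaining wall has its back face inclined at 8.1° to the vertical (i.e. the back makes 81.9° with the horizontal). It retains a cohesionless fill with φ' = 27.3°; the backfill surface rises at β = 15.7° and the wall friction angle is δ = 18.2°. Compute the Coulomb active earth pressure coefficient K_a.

0.517

K_a = sin²(α+φ) / [sin²α · sin(α−δ) · (1 + √{sin(φ+δ)sin(φ−β) / (sin(α−δ)sin(α+β))})²].
With α = 81.9°, φ = 27.3°, δ = 18.2°, β = 15.7°: K_a = 0.5166.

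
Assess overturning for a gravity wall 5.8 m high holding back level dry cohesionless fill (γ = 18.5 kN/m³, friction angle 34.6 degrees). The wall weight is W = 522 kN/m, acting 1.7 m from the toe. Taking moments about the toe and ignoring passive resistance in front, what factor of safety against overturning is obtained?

K_a = tan²(45° − 34.6°/2) = 0.2756.
P_a = ½K_aγH² = 0.5×0.2756×18.5×5.8² = 85.77 kN/m, acting at H/3 = 1.933 m above the base.
Overturning moment M_o = P_a × H/3 = 85.77 × 1.933 = 165.8.
Resisting moment M_r = W × 1.7 = 522 × 1.7 = 887.4.
FS_overturning = M_r/M_o = 887.4/165.8 = 5.352.

5.35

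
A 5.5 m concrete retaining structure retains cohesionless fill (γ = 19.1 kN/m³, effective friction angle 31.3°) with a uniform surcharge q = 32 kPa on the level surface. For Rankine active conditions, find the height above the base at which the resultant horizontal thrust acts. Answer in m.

K_a = 0.3162.
Triangular part P₁ = ½K_aγH² = 91.35 at H/3 = 1.833 m; rectangular part P₂ = K_a q H = 55.65 at H/2 = 2.750 m.
ȳ = (P₁·1.833 + P₂·2.750)/(P₁+P₂) = 2.180 m.

2.18 m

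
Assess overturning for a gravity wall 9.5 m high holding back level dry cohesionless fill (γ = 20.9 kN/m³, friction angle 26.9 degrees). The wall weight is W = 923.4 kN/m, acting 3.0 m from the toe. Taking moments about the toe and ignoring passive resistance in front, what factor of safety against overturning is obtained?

2.46

K_a = tan²(45° − 26.9°/2) = 0.3770.
P_a = ½K_aγH² = 0.5×0.3770×20.9×9.5² = 355.6 kN/m, acting at H/3 = 3.167 m above the base.
Overturning moment M_o = P_a × H/3 = 355.6 × 3.167 = 1126.
Resisting moment M_r = W × 3.0 = 923.4 × 3.0 = 2770.
FS_overturning = M_r/M_o = 2770/1126 = 2.460.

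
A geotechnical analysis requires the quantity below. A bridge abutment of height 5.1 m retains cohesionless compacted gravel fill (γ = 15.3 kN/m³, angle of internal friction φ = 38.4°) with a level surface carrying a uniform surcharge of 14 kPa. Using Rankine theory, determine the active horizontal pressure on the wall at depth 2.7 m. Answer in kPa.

12.9 kPa

K_a = (1 − sin φ)/(1 + sin φ) = 0.2337.
σ_v = γz + q = 15.3 × 2.7 + 14 = 55.31 kPa.
σ_h = K_a σ_v = 0.2337 × 55.31 = 12.93 kPa.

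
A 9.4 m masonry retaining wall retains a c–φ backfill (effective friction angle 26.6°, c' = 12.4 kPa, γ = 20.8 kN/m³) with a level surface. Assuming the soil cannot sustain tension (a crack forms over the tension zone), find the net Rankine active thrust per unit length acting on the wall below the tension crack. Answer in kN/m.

221 kN/m

K_a = 0.3814; √K_a = 0.6176.
Tension-crack depth z_c = 2c/(γ√K_a) = 2×12.4/(20.8×0.6176) = 1.931 m.
σ_a at base = K_a γ H − 2c√K_a = 0.3814×20.8×9.4 − 2×12.4×0.6176 = 59.26 kPa.
P_a = ½ × 59.26 × (H − z_c) = 0.5×59.26×7.469 = 221.3 kN/m.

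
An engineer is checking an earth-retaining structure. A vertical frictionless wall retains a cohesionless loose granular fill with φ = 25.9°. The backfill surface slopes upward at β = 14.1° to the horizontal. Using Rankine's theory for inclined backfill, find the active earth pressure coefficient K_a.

0.442

K_a = cos β · (cos β − √(cos²β − cos²φ)) / (cos β + √(cos²β − cos²φ)).
cos β = 0.9699, cos φ = 0.8996, √(cos²β − cos²φ) = 0.3626.
K_a = 0.9699 × (0.9699 − 0.3626)/(0.9699 + 0.3626) = 0.4421.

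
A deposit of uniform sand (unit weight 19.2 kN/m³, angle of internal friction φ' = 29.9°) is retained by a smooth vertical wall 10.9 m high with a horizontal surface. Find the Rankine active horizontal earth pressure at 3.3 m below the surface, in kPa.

K_a = (1 − sin φ)/(1 + sin φ) = 0.3347.
σ_h = K_a γ z = 0.3347 × 19.2 × 3.3 = 21.21 kPa.

21.2 kPa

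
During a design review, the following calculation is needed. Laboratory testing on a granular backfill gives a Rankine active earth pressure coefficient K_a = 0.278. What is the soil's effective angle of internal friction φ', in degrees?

K_a = tan²(45° − φ/2) ⇒ 45° − φ/2 = arctan(√0.278) = 27.80°.
φ = 2(45° − 27.80°) = 34.40°.

34.4°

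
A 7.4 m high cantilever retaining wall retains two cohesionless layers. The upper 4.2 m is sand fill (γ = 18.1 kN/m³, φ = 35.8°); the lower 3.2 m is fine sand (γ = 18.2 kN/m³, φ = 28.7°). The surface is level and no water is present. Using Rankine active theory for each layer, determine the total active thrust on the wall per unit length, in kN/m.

160 kN/m

K_a1 = tan²(45°−35.8°/2) = 0.2619; K_a2 = tan²(45°−28.7°/2) = 0.3511.
Layer 1: σ at base = K_a1 γ₁ h₁ = 19.91 kPa; P₁ = ½×19.91×4.2 = 41.80.
Layer 2: σ_v at top = γ₁h₁ = 76.02; σ_h top = K_a2×76.02 = 26.69; σ_h base = K_a2×(76.02+18.2×3.2) = 47.15.
P₂ = ½(26.69+47.15)×3.2 = 118.1. Total P_a = 41.80+118.1 = 159.9 kN/m.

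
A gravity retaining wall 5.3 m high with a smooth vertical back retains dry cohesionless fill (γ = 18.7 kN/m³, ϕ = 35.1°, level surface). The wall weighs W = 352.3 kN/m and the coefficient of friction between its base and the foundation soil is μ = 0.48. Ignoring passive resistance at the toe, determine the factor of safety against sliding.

2.39

K_a = tan²(45° − 35.1°/2) = 0.2698.
P_a = ½K_aγH² = 0.5×0.2698×18.7×5.3² = 70.87 kN/m, acting at H/3 = 1.767 m above the base.
FS_sliding = μW / P_a = 0.48×352.3 / 70.87 = 2.386.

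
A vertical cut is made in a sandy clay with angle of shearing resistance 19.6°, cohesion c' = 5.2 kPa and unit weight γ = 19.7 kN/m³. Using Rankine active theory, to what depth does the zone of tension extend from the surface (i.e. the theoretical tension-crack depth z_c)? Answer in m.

K_a = tan²(45° − 19.6°/2) = 0.4976; √K_a = 0.7054.
The active pressure is zero where K_a γ z = 2c√K_a, so z_c = 2c/(γ√K_a) = 2×5.2/(19.7×0.7054) = 0.7484 m.

0.748 m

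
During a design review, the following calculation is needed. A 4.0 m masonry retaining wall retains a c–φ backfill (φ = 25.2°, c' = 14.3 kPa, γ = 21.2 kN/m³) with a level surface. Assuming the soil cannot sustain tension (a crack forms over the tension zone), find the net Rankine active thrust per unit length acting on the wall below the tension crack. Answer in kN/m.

15.0 kN/m

K_a = 0.4027; √K_a = 0.6346.
Tension-crack depth z_c = 2c/(γ√K_a) = 2×14.3/(21.2×0.6346) = 2.126 m.
σ_a at base = K_a γ H − 2c√K_a = 0.4027×21.2×4.0 − 2×14.3×0.6346 = 16.00 kPa.
P_a = ½ × 16.00 × (H − z_c) = 0.5×16.00×1.874 = 15.00 kN/m.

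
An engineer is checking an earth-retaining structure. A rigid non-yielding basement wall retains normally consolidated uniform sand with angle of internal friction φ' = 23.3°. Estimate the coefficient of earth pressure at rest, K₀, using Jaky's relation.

0.604

K₀ = 1 − sin φ' = 1 − sin 23.3° = 0.6045.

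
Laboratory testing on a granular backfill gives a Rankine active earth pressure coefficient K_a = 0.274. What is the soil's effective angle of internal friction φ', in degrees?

34.7°

K_a = tan²(45° − φ/2) ⇒ 45° − φ/2 = arctan(√0.274) = 27.63°.
φ = 2(45° − 27.63°) = 34.74°.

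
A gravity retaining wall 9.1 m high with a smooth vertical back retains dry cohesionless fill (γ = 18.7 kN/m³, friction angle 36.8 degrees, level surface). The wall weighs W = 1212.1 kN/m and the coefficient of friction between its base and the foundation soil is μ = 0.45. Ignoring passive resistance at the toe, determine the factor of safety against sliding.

K_a = tan²(45° − 36.8°/2) = 0.2508.
P_a = ½K_aγH² = 0.5×0.2508×18.7×9.1² = 194.2 kN/m, acting at H/3 = 3.033 m above the base.
FS_sliding = μW / P_a = 0.45×1212.1 / 194.2 = 2.809.

2.81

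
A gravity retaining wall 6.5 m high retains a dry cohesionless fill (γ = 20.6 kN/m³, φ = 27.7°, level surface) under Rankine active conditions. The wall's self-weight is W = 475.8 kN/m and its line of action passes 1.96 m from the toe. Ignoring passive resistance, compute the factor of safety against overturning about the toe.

2.71

K_a = tan²(45° − 27.7°/2) = 0.3653.
P_a = ½K_aγH² = 0.5×0.3653×20.6×6.5² = 159.0 kN/m, acting at H/3 = 2.167 m above the base.
Overturning moment M_o = P_a × H/3 = 159.0 × 2.167 = 344.5.
Resisting moment M_r = W × 1.96 = 475.8 × 1.96 = 932.6.
FS_overturning = M_r/M_o = 932.6/344.5 = 2.707.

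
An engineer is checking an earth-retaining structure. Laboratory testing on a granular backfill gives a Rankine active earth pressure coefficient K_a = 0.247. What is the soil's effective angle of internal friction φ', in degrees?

K_a = tan²(45° − φ/2) ⇒ 45° − φ/2 = arctan(√0.247) = 26.43°.
φ = 2(45° − 26.43°) = 37.15°.

37.1°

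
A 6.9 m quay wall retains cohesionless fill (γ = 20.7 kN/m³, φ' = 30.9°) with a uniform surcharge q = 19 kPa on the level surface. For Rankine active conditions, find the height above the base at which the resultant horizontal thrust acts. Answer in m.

2.54 m

K_a = 0.3214.
Triangular part P₁ = ½K_aγH² = 158.4 at H/3 = 2.300 m; rectangular part P₂ = K_a q H = 42.14 at H/2 = 3.450 m.
ȳ = (P₁·2.300 + P₂·3.450)/(P₁+P₂) = 2.542 m.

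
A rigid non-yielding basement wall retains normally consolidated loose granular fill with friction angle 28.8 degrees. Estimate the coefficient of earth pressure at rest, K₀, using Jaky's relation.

K₀ = 1 − sin φ' = 1 − sin 28.8° = 0.5182.

0.518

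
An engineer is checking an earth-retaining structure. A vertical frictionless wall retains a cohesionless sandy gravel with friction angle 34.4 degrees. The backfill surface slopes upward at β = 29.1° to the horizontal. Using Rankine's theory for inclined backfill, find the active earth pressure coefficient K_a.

0.441

K_a = cos β · (cos β − √(cos²β − cos²φ)) / (cos β + √(cos²β − cos²φ)).
cos β = 0.8738, cos φ = 0.8251, √(cos²β − cos²φ) = 0.2875.
K_a = 0.8738 × (0.8738 − 0.2875)/(0.8738 + 0.2875) = 0.4411.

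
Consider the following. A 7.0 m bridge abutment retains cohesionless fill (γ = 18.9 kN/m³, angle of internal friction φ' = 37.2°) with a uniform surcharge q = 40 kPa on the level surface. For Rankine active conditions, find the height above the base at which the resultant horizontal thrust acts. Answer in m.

K_a = 0.2464.
Triangular part P₁ = ½K_aγH² = 114.1 at H/3 = 2.333 m; rectangular part P₂ = K_a q H = 69.00 at H/2 = 3.500 m.
ȳ = (P₁·2.333 + P₂·3.500)/(P₁+P₂) = 2.773 m.

2.77 m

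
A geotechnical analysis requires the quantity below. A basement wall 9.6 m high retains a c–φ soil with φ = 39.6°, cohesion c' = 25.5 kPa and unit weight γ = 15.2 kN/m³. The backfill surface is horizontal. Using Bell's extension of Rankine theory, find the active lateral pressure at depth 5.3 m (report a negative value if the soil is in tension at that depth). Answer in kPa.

-6.16 kPa

K_a = (1 − sin φ)/(1 + sin φ) = 0.2214.
σ_a = K_a γ z − 2c√K_a = 0.2214×15.2×5.3 − 2×25.5×0.4706 = -6.160 kPa.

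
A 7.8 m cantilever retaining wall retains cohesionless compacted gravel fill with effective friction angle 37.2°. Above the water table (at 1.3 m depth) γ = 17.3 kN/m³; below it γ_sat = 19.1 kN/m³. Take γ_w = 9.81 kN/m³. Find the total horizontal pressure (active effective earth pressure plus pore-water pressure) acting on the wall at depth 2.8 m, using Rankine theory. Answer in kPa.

23.7 kPa

K_a = (1 − sin φ)/(1 + sin φ) = 0.2464.
γ' = 19.1 − 9.81 = 9.290 kN/m³.
Effective vertical stress at 2.8 m: σ'_v = 17.3×1.3 + 9.290×1.50 = 36.42 kPa.
σ'_h = K_a σ'_v = 0.2464 × 36.42 = 8.976 kPa; u = γ_w × 1.50 = 14.71 kPa.
Total σ_h = 8.976 + 14.71 = 23.69 kPa.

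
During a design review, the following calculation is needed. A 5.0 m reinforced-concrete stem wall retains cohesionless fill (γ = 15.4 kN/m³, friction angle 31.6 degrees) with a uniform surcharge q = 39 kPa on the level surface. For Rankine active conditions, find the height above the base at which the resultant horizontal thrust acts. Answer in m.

K_a = 0.3123.
Triangular part P₁ = ½K_aγH² = 60.13 at H/3 = 1.667 m; rectangular part P₂ = K_a q H = 60.91 at H/2 = 2.500 m.
ȳ = (P₁·1.667 + P₂·2.500)/(P₁+P₂) = 2.086 m.

2.09 m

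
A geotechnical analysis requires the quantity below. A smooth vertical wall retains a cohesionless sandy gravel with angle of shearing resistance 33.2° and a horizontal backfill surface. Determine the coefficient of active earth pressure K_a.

0.292

K_a = tan²(45° − φ/2) = tan²(28.40°) = 0.2924.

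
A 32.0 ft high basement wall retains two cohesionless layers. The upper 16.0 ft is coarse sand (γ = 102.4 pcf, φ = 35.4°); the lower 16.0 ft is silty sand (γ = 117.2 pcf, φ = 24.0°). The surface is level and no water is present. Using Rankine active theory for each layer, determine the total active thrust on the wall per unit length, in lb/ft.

K_a1 = tan²(45°−35.4°/2) = 0.2664; K_a2 = tan²(45°−24.0°/2) = 0.4217.
Layer 1: σ at base = K_a1 γ₁ h₁ = 436.5 psf; P₁ = ½×436.5×16.0 = 3492.
Layer 2: σ_v at top = γ₁h₁ = 1638; σ_h top = K_a2×1638 = 691.0; σ_h base = K_a2×(1638+117.2×16.0) = 1482.
P₂ = ½(691.0+1482)×16.0 = 17380. Total P_a = 3492+17380 = 20870 lb/ft.

20900 lb/ft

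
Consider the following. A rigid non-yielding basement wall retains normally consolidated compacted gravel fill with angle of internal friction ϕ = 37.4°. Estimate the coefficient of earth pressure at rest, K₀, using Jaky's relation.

0.393

K₀ = 1 − sin φ' = 1 − sin 37.4° = 0.3926.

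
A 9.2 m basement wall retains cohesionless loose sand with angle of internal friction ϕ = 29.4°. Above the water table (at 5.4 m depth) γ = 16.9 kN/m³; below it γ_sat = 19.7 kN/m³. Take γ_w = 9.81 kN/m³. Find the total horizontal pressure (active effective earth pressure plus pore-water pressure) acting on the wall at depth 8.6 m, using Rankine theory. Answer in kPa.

73.4 kPa

K_a = (1 − sin φ)/(1 + sin φ) = 0.3415.
γ' = 19.7 − 9.81 = 9.890 kN/m³.
Effective vertical stress at 8.6 m: σ'_v = 16.9×5.4 + 9.890×3.20 = 122.9 kPa.
σ'_h = K_a σ'_v = 0.3415 × 122.9 = 41.97 kPa; u = γ_w × 3.20 = 31.39 kPa.
Total σ_h = 41.97 + 31.39 = 73.36 kPa.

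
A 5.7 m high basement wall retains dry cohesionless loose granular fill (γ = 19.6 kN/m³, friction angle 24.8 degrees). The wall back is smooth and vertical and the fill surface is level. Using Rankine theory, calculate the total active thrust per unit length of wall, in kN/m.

K_a = tan²(45° − φ/2) = 0.4090.
P_a = ½ K_a γ H² = 0.5 × 0.4090 × 19.6 × 5.7² = 130.2 kN/m.

130 kN/m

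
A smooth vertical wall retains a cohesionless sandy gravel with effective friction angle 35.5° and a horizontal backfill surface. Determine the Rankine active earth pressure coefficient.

0.265

K_a = tan²(45° − φ/2) = tan²(27.25°) = 0.2653.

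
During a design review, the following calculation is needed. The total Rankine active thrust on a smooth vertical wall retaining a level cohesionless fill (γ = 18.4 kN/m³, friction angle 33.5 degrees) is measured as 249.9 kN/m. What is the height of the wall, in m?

K_a = 0.2887. P_a = ½ K_a γ H² ⇒ H = √(2P_a/(K_a γ)).
H = √(2×249.9/(0.2887×18.4)) = 9.700 m.

9.70 m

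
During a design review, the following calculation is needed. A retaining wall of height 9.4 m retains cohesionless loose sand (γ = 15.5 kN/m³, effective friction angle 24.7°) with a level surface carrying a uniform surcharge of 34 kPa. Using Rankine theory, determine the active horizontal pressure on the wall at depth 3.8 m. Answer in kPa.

K_a = (1 − sin φ)/(1 + sin φ) = 0.4106.
σ_v = γz + q = 15.5 × 3.8 + 34 = 92.90 kPa.
σ_h = K_a σ_v = 0.4106 × 92.90 = 38.14 kPa.

38.1 kPa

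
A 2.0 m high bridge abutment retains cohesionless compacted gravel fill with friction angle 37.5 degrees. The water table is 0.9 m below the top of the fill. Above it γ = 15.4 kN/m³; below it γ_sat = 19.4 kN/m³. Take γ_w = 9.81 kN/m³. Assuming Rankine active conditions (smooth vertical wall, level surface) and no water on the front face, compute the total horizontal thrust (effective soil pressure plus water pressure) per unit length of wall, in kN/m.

12.6 kN/m

K_a = tan²(45° − φ/2) = 0.2432.
γ' = 19.4 − 9.81 = 9.590 kN/m³. Depth below WT = 1.1 m.
σ'_h at WT = K_a γ d_w = 3.371 kPa; at base = 3.371 + K_a γ' × 1.1 = 5.936 kPa.
P₁ (0–0.9 m) = ½×3.371×0.9 = 1.517. P₂ (0.9–2.0 m) = ½(3.371+5.936)×1.1 = 5.119.
P_w = ½ γ_w h₂² = 0.5×9.81×1.1² = 5.935. Total = 1.517+5.119+5.935 = 12.57 kN/m.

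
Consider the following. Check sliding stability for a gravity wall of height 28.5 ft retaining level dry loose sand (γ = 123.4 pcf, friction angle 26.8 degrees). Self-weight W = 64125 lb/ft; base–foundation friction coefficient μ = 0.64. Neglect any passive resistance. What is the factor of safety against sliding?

2.16

K_a = tan²(45° − 26.8°/2) = 0.3785.
P_a = ½K_aγH² = 0.5×0.3785×123.4×28.5² = 18970 lb/ft, acting at H/3 = 9.500 ft above the base.
FS_sliding = μW / P_a = 0.64×64125 / 18970 = 2.164.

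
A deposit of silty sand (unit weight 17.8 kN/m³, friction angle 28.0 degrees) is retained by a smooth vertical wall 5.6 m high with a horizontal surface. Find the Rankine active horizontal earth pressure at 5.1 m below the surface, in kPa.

32.8 kPa

K_a = (1 − sin φ)/(1 + sin φ) = 0.3610.
σ_h = K_a γ z = 0.3610 × 17.8 × 5.1 = 32.77 kPa.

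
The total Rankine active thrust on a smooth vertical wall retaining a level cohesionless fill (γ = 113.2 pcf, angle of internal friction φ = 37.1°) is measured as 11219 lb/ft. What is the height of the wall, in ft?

28.3 ft

K_a = 0.2475. P_a = ½ K_a γ H² ⇒ H = √(2P_a/(K_a γ)).
H = √(2×11219/(0.2475×113.2)) = 28.30 ft.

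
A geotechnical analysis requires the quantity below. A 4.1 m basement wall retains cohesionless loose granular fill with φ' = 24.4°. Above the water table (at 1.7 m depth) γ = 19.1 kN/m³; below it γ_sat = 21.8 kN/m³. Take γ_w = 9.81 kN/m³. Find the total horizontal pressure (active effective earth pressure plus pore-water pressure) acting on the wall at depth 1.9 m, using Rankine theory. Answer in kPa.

K_a = (1 − sin φ)/(1 + sin φ) = 0.4153.
γ' = 21.8 − 9.81 = 11.99 kN/m³.
Effective vertical stress at 1.9 m: σ'_v = 19.1×1.7 + 11.99×0.200 = 34.87 kPa.
σ'_h = K_a σ'_v = 0.4153 × 34.87 = 14.48 kPa; u = γ_w × 0.200 = 1.962 kPa.
Total σ_h = 14.48 + 1.962 = 16.44 kPa.

16.4 kPa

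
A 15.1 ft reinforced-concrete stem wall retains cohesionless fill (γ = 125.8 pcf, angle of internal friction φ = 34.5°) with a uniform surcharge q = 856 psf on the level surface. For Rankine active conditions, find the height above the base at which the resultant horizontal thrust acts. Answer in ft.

K_a = 0.2768.
Triangular part P₁ = ½K_aγH² = 3970 at H/3 = 5.033 ft; rectangular part P₂ = K_a q H = 3578 at H/2 = 7.550 ft.
ȳ = (P₁·5.033 + P₂·7.550)/(P₁+P₂) = 6.226 ft.

6.23 ft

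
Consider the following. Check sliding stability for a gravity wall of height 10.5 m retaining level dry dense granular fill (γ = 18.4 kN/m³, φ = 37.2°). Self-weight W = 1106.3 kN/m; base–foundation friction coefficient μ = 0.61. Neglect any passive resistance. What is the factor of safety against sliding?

K_a = tan²(45° − 37.2°/2) = 0.2464.
P_a = ½K_aγH² = 0.5×0.2464×18.4×10.5² = 249.9 kN/m, acting at H/3 = 3.500 m above the base.
FS_sliding = μW / P_a = 0.61×1106.3 / 249.9 = 2.700.

2.70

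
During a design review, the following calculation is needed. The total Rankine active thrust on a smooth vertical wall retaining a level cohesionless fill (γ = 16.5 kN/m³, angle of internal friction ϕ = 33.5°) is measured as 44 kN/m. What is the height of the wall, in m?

4.30 m

K_a = 0.2887. P_a = ½ K_a γ H² ⇒ H = √(2P_a/(K_a γ)).
H = √(2×44/(0.2887×16.5)) = 4.298 m.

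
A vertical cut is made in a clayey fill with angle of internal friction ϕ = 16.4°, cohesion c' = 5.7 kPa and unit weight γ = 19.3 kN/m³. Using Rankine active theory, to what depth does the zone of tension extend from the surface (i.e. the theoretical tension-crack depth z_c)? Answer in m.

K_a = tan²(45° − 16.4°/2) = 0.5596; √K_a = 0.7481.
The active pressure is zero where K_a γ z = 2c√K_a, so z_c = 2c/(γ√K_a) = 2×5.7/(19.3×0.7481) = 0.7896 m.

0.790 m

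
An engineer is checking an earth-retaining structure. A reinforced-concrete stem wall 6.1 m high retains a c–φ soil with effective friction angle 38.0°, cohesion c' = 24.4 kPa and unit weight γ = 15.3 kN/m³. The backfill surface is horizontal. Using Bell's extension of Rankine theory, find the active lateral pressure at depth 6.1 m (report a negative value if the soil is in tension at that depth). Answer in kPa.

K_a = (1 − sin φ)/(1 + sin φ) = 0.2379.
σ_a = K_a γ z − 2c√K_a = 0.2379×15.3×6.1 − 2×24.4×0.4877 = -1.600 kPa.

-1.60 kPa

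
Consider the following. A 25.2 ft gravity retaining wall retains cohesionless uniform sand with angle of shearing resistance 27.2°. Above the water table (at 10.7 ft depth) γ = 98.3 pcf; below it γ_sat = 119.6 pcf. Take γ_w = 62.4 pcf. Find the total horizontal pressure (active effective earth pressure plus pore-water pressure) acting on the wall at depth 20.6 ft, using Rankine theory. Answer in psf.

K_a = (1 − sin φ)/(1 + sin φ) = 0.3726.
γ' = 119.6 − 62.4 = 57.20 pcf.
Effective vertical stress at 20.6 ft: σ'_v = 98.3×10.7 + 57.20×9.90 = 1618 psf.
σ'_h = K_a σ'_v = 0.3726 × 1618 = 602.9 psf; u = γ_w × 9.90 = 617.8 psf.
Total σ_h = 602.9 + 617.8 = 1221 psf.

1220 psf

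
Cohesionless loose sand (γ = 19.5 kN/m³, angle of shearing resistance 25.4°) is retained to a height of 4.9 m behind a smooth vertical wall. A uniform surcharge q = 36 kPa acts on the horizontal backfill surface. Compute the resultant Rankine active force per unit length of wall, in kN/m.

K_a = tan²(45° − φ/2) = 0.3996.
Soil triangle: ½ K_a γ H² = 0.5×0.3996×19.5×4.9² = 93.56 kN/m.
Surcharge rectangle: K_a q H = 0.3996×36×4.9 = 70.50 kN/m.
Total = 93.56 + 70.50 = 164.1 kN/m.

164 kN/m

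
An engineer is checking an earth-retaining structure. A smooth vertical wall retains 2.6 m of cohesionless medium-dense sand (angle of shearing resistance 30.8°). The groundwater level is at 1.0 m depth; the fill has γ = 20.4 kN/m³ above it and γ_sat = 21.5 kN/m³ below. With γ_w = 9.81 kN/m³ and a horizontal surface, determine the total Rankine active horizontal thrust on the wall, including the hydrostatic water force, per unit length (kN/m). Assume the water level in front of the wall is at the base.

K_a = tan²(45° − φ/2) = 0.3227.
γ' = 21.5 − 9.81 = 11.69 kN/m³. Depth below WT = 1.6 m.
σ'_h at WT = K_a γ d_w = 6.583 kPa; at base = 6.583 + K_a γ' × 1.6 = 12.62 kPa.
P₁ (0–1.0 m) = ½×6.583×1.0 = 3.292. P₂ (1.0–2.6 m) = ½(6.583+12.62)×1.6 = 15.36.
P_w = ½ γ_w h₂² = 0.5×9.81×1.6² = 12.56. Total = 3.292+15.36+12.56 = 31.21 kN/m.

31.2 kN/m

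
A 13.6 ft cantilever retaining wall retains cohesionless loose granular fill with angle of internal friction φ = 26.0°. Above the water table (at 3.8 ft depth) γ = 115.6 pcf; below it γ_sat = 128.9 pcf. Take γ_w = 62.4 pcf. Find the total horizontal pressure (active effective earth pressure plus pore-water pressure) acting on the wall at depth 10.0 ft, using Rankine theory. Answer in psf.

K_a = (1 − sin φ)/(1 + sin φ) = 0.3905.
γ' = 128.9 − 62.4 = 66.50 pcf.
Effective vertical stress at 10.0 ft: σ'_v = 115.6×3.8 + 66.50×6.20 = 851.6 psf.
σ'_h = K_a σ'_v = 0.3905 × 851.6 = 332.5 psf; u = γ_w × 6.20 = 386.9 psf.
Total σ_h = 332.5 + 386.9 = 719.4 psf.

719 psf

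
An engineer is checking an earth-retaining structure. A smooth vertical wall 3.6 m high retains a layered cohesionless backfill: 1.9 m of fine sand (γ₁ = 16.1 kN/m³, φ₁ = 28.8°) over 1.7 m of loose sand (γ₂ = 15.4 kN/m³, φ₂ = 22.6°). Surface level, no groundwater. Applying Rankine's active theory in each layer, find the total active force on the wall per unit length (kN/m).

43.2 kN/m

K_a1 = tan²(45°−28.8°/2) = 0.3498; K_a2 = tan²(45°−22.6°/2) = 0.4448.
Layer 1: σ at base = K_a1 γ₁ h₁ = 10.70 kPa; P₁ = ½×10.70×1.9 = 10.16.
Layer 2: σ_v at top = γ₁h₁ = 30.59; σ_h top = K_a2×30.59 = 13.61; σ_h base = K_a2×(30.59+15.4×1.7) = 25.25.
P₂ = ½(13.61+25.25)×1.7 = 33.03. Total P_a = 10.16+33.03 = 43.19 kN/m.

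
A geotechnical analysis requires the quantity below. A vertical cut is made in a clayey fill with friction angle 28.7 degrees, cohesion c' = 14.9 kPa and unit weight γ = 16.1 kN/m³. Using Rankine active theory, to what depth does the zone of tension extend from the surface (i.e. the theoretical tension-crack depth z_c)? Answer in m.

K_a = tan²(45° − 28.7°/2) = 0.3511; √K_a = 0.5926.
The active pressure is zero where K_a γ z = 2c√K_a, so z_c = 2c/(γ√K_a) = 2×14.9/(16.1×0.5926) = 3.124 m.

3.12 m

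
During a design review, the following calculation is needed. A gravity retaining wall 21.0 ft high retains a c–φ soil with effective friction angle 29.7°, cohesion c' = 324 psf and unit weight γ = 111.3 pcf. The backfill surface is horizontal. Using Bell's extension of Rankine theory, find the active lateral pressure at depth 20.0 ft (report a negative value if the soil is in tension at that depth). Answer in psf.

375 psf

K_a = (1 − sin φ)/(1 + sin φ) = 0.3374.
σ_a = K_a γ z − 2c√K_a = 0.3374×111.3×20.0 − 2×324×0.5808 = 374.6 psf.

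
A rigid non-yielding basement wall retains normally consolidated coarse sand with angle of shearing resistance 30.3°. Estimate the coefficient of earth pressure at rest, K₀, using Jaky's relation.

K₀ = 1 − sin φ' = 1 − sin 30.3° = 0.4955.

0.495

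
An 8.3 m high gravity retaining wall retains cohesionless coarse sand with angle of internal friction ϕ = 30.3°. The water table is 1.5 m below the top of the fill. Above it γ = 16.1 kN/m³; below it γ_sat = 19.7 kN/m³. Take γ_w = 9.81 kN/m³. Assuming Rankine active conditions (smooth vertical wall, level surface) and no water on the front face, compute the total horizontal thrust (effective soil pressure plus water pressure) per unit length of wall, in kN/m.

K_a = tan²(45° − φ/2) = 0.3293.
γ' = 19.7 − 9.81 = 9.890 kN/m³. Depth below WT = 6.8 m.
σ'_h at WT = K_a γ d_w = 7.953 kPa; at base = 7.953 + K_a γ' × 6.8 = 30.10 kPa.
P₁ (0–1.5 m) = ½×7.953×1.5 = 5.965. P₂ (1.5–8.3 m) = ½(7.953+30.10)×6.8 = 129.4.
P_w = ½ γ_w h₂² = 0.5×9.81×6.8² = 226.8. Total = 5.965+129.4+226.8 = 362.2 kN/m.

362 kN/m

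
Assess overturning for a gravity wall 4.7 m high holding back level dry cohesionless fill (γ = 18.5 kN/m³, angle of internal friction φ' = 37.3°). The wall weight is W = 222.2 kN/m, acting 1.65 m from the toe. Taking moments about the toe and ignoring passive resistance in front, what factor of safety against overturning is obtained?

4.67

K_a = tan²(45° − 37.3°/2) = 0.2453.
P_a = ½K_aγH² = 0.5×0.2453×18.5×4.7² = 50.13 kN/m, acting at H/3 = 1.567 m above the base.
Overturning moment M_o = P_a × H/3 = 50.13 × 1.567 = 78.54.
Resisting moment M_r = W × 1.65 = 222.2 × 1.65 = 366.6.
FS_overturning = M_r/M_o = 366.6/78.54 = 4.668.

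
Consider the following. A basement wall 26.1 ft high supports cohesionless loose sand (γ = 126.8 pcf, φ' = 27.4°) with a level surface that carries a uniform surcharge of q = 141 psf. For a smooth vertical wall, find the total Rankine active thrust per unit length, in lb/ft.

K_a = tan²(45° − φ/2) = 0.3697.
Soil triangle: ½ K_a γ H² = 0.5×0.3697×126.8×26.1² = 15970 lb/ft.
Surcharge rectangle: K_a q H = 0.3697×141×26.1 = 1360 lb/ft.
Total = 15970 + 1360 = 17330 lb/ft.

17300 lb/ft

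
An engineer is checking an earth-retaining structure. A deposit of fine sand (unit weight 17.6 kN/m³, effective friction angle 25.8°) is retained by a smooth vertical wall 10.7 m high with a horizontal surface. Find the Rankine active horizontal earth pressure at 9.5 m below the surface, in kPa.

65.8 kPa

K_a = (1 − sin φ)/(1 + sin φ) = 0.3935.
σ_h = K_a γ z = 0.3935 × 17.6 × 9.5 = 65.79 kPa.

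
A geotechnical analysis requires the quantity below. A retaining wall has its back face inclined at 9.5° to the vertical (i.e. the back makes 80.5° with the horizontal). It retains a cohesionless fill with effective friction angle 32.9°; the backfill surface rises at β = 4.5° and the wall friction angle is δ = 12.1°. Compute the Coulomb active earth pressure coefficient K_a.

0.363

K_a = sin²(α+φ) / [sin²α · sin(α−δ) · (1 + √{sin(φ+δ)sin(φ−β) / (sin(α−δ)sin(α+β))})²].
With α = 80.5°, φ = 32.9°, δ = 12.1°, β = 4.5°: K_a = 0.3626.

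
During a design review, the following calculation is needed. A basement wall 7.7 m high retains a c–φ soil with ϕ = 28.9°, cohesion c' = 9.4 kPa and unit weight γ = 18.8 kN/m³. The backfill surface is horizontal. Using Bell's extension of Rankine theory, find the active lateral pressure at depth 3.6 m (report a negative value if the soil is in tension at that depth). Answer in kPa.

K_a = (1 − sin φ)/(1 + sin φ) = 0.3484.
σ_a = K_a γ z − 2c√K_a = 0.3484×18.8×3.6 − 2×9.4×0.5902 = 12.48 kPa.

12.5 kPa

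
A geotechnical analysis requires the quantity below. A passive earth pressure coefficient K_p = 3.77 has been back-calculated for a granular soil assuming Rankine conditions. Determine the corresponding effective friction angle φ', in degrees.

35.5°

K_p = (1+sin φ)/(1−sin φ) ⇒ sin φ = (K_p − 1)/(K_p + 1) = 0.5807.
φ = arcsin(0.5807) = 35.50°.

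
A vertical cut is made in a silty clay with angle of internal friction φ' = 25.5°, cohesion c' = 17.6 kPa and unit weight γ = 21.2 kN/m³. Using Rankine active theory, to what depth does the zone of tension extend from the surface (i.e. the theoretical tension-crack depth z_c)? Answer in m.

2.63 m

K_a = tan²(45° − 25.5°/2) = 0.3981; √K_a = 0.6310.
The active pressure is zero where K_a γ z = 2c√K_a, so z_c = 2c/(γ√K_a) = 2×17.6/(21.2×0.6310) = 2.632 m.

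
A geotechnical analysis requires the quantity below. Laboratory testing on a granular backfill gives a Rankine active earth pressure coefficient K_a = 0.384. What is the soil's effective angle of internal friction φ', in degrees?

26.4°

K_a = tan²(45° − φ/2) ⇒ 45° − φ/2 = arctan(√0.384) = 31.79°.
φ = 2(45° − 31.79°) = 26.43°.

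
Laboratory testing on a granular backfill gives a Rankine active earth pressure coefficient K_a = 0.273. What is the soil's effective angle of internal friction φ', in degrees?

34.8°

K_a = tan²(45° − φ/2) ⇒ 45° − φ/2 = arctan(√0.273) = 27.59°.
φ = 2(45° − 27.59°) = 34.83°.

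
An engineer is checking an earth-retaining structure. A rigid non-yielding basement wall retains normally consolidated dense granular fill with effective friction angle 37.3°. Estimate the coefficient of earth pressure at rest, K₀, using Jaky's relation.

0.394

K₀ = 1 − sin φ' = 1 − sin 37.3° = 0.3940.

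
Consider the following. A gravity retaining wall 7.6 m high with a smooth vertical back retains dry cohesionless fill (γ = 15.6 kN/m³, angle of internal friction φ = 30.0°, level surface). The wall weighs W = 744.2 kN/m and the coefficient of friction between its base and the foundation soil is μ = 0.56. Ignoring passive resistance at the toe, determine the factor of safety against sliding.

K_a = tan²(45° − 30.0°/2) = 0.3333.
P_a = ½K_aγH² = 0.5×0.3333×15.6×7.6² = 150.2 kN/m, acting at H/3 = 2.533 m above the base.
FS_sliding = μW / P_a = 0.56×744.2 / 150.2 = 2.775.

2.78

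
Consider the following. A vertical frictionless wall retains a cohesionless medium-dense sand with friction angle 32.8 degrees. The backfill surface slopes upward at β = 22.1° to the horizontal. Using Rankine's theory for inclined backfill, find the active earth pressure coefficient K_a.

0.378

K_a = cos β · (cos β − √(cos²β − cos²φ)) / (cos β + √(cos²β − cos²φ)).
cos β = 0.9265, cos φ = 0.8406, √(cos²β − cos²φ) = 0.3897.
K_a = 0.9265 × (0.9265 − 0.3897)/(0.9265 + 0.3897) = 0.3778.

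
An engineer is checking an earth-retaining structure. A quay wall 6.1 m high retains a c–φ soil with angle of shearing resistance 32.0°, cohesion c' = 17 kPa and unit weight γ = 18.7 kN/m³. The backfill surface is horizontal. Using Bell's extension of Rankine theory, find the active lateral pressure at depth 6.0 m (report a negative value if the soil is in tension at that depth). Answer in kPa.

K_a = (1 − sin φ)/(1 + sin φ) = 0.3073.
σ_a = K_a γ z − 2c√K_a = 0.3073×18.7×6.0 − 2×17×0.5543 = 15.63 kPa.

15.6 kPa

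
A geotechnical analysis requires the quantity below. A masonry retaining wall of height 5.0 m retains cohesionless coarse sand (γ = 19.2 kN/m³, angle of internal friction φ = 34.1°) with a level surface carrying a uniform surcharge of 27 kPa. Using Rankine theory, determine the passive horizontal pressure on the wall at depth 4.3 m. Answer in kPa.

K_p = (1 + sin φ)/(1 − sin φ) = 3.552.
σ_v = γz + q = 19.2 × 4.3 + 27 = 109.6 kPa.
σ_h = K_p σ_v = 3.552 × 109.6 = 389.2 kPa.

389 kPa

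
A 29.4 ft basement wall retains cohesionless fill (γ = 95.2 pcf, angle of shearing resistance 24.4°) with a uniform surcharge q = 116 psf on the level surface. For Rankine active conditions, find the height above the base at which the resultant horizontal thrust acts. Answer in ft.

K_a = 0.4153.
Triangular part P₁ = ½K_aγH² = 17090 at H/3 = 9.800 ft; rectangular part P₂ = K_a q H = 1416 at H/2 = 14.70 ft.
ȳ = (P₁·9.800 + P₂·14.70)/(P₁+P₂) = 10.18 ft.

10.2 ft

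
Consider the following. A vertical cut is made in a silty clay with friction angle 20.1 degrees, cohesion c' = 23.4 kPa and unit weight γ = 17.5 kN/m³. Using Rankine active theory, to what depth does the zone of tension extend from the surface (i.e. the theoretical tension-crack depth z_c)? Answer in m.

K_a = tan²(45° − 20.1°/2) = 0.4885; √K_a = 0.6989.
The active pressure is zero where K_a γ z = 2c√K_a, so z_c = 2c/(γ√K_a) = 2×23.4/(17.5×0.6989) = 3.826 m.

3.83 m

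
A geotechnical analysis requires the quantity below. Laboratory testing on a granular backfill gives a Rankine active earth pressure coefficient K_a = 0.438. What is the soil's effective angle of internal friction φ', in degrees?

23.0°

K_a = tan²(45° − φ/2) ⇒ 45° − φ/2 = arctan(√0.438) = 33.50°.
φ = 2(45° − 33.50°) = 23.01°.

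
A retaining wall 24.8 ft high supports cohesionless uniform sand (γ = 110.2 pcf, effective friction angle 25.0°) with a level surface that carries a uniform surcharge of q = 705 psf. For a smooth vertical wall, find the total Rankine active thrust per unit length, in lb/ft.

K_a = tan²(45° − φ/2) = 0.4059.
Soil triangle: ½ K_a γ H² = 0.5×0.4059×110.2×24.8² = 13750 lb/ft.
Surcharge rectangle: K_a q H = 0.4059×705×24.8 = 7096 lb/ft.
Total = 13750 + 7096 = 20850 lb/ft.

20900 lb/ft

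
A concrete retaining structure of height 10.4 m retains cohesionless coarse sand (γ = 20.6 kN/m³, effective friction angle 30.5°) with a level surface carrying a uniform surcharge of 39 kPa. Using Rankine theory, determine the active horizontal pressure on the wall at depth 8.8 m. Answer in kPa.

72.0 kPa

K_a = (1 − sin φ)/(1 + sin φ) = 0.3267.
σ_v = γz + q = 20.6 × 8.8 + 39 = 220.3 kPa.
σ_h = K_a σ_v = 0.3267 × 220.3 = 71.96 kPa.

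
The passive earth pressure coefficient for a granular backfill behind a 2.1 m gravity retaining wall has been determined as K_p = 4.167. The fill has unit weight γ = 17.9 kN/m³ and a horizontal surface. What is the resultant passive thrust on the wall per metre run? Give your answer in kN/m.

164 kN/m

P = ½ K_p γ H² = 0.5 × 4.167 × 17.9 × 2.1² = 164.5 kN/m.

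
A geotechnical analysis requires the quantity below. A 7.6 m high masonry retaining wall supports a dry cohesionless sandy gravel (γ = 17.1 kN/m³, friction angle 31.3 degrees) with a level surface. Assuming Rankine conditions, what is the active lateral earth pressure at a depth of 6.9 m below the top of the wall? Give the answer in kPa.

K_a = (1 − sin φ)/(1 + sin φ) = 0.3162.
σ_h = K_a γ z = 0.3162 × 17.1 × 6.9 = 37.31 kPa.

37.3 kPa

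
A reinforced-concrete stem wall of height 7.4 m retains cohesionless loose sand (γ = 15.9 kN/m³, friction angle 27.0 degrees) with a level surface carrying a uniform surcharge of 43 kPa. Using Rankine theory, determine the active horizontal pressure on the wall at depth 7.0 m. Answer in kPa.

57.9 kPa

K_a = (1 − sin φ)/(1 + sin φ) = 0.3755.
σ_v = γz + q = 15.9 × 7.0 + 43 = 154.3 kPa.
σ_h = K_a σ_v = 0.3755 × 154.3 = 57.94 kPa.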